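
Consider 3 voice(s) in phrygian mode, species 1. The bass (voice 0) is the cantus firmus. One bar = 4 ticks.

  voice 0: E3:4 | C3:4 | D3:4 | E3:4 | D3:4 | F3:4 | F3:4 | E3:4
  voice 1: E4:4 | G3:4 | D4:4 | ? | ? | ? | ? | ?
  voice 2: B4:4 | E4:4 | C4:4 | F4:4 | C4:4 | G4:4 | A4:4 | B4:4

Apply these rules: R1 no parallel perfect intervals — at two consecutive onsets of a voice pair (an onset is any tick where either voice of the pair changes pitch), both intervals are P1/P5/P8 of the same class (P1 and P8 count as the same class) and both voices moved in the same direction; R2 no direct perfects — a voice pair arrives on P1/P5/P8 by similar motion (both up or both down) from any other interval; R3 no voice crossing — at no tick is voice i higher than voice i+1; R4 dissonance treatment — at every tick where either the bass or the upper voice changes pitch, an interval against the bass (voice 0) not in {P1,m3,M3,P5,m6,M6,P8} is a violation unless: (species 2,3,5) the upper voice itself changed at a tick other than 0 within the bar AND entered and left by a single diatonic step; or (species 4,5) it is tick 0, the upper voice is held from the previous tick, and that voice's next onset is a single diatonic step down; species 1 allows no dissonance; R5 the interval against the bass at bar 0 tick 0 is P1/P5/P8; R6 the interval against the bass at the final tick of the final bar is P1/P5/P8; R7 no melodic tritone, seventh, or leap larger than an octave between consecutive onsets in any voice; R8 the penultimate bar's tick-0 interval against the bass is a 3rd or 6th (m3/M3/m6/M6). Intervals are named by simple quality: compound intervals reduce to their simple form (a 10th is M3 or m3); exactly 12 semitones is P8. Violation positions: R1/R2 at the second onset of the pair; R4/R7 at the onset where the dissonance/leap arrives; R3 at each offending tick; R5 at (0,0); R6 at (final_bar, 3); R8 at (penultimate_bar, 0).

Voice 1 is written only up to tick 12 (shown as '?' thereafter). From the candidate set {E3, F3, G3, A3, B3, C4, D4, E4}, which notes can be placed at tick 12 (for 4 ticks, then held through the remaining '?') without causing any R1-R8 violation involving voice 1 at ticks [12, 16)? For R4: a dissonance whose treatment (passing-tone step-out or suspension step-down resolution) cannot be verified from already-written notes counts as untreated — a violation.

E3: violates R7
F3: violates R4
G3: legal
A3: violates R4
B3: legal
C4: legal
D4: violates R4
E4: violates R1

{B3, C4, G3}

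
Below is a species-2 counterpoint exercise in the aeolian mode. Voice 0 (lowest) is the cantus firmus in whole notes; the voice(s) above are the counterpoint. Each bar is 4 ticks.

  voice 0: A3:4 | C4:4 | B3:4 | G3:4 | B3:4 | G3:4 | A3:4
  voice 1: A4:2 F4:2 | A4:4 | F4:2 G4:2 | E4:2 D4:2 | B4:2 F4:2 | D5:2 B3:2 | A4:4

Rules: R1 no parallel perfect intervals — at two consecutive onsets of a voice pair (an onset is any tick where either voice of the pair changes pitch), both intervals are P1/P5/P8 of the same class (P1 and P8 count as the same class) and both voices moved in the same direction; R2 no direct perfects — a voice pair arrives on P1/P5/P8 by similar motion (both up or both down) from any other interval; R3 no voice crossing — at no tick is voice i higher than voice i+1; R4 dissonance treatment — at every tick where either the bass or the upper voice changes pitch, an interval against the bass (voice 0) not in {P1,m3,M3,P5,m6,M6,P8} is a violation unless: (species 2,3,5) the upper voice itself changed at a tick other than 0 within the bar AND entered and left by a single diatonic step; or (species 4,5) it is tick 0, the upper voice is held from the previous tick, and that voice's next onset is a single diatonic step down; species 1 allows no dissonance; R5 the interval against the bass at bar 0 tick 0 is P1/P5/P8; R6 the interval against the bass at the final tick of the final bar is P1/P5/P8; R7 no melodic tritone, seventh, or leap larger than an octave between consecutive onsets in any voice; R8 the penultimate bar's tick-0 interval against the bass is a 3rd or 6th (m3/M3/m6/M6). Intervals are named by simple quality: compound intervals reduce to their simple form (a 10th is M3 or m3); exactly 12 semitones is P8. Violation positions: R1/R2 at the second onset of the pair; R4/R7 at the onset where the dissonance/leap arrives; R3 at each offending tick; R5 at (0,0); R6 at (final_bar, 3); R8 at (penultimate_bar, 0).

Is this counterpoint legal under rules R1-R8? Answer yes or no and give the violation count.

bar 0: v0=A3 v1=A4 (P8)
bar 1: v0=C4 v1=A4 (M6)
bar 2: v0=B3 v1=F4 (TT)
bar 3: v0=G3 v1=E4 (M6)
bar 4: v0=B3 v1=B4 (P8)
bar 5: v0=G3 v1=D5 (P5)
bar 6: v0=A3 v1=A4 (P8)
  R4 @ bar2.0: B3/F4 TT untreated
  R2 @ bar4.0: G3/D4 P5 -> B3/B4 P8 similar
  R4 @ bar4.2: B3/F4 TT untreated
  R7 @ bar4.2: B4->F4 leap 6st
  R8 @ bar5.0: penult P5 not 3rd/6th
  R7 @ bar5.2: D5->B3 leap 15st
  R2 @ bar6.0: G3/B3 M3 -> A3/A4 P8 similar
  R7 @ bar6.0: B3->A4 leap 10st

No (8 violations)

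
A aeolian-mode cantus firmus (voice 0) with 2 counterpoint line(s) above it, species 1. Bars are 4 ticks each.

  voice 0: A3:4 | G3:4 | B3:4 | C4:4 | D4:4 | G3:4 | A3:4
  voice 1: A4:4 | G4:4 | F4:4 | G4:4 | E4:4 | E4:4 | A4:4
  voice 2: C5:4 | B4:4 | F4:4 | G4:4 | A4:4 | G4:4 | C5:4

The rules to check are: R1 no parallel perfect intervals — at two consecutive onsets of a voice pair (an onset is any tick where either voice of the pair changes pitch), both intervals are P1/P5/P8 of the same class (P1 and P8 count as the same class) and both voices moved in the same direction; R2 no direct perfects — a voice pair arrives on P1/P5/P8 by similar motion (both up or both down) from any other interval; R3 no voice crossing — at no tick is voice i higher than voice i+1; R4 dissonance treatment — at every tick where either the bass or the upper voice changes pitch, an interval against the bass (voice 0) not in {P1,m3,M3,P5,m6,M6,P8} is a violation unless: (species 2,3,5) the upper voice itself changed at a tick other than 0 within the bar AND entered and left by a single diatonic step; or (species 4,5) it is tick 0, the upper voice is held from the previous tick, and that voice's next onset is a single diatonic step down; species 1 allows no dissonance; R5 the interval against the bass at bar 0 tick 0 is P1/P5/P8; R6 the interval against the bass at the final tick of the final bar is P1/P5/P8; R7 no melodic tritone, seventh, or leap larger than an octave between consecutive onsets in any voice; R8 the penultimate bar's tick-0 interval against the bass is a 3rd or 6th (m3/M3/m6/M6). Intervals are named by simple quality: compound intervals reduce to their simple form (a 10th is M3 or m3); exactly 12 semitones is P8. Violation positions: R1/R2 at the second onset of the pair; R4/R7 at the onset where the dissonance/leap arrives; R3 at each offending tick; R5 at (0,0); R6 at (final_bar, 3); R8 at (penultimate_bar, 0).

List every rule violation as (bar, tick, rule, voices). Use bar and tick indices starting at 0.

(0, 0, R5, (0, 2))
(1, 0, R1, (0, 1))
(2, 0, R2, (1, 2))
(2, 0, R4, (0, 1))
(2, 0, R4, (0, 2))
(2, 0, R7, (2,))
(3, 0, R1, (1, 2))
(3, 0, R2, (0, 1))
(3, 0, R2, (0, 2))
(4, 0, R1, (0, 2))
(4, 0, R4, (0, 1))
(5, 0, R2, (0, 2))
(5, 0, R8, (0, 2))
(6, 0, R2, (0, 1))
(6, 3, R6, (0, 2))

bar 0: v0=A3 v1=A4 v2=C5 downbeat m3
bar 1: v0=G3 v1=G4 v2=B4 downbeat M3
bar 2: v0=B3 v1=F4 v2=F4 downbeat TT
bar 3: v0=C4 v1=G4 v2=G4 downbeat P5
bar 4: v0=D4 v1=E4 v2=A4 downbeat P5
bar 5: v0=G3 v1=E4 v2=G4 downbeat P8
bar 6: v0=A3 v1=A4 v2=C5 downbeat m3
  -> R5 @ bar 0 tick 0 v(0, 2): opens on m3
  -> R1 @ bar 1 tick 0 v(0, 1): A3/A4 P8 -> G3/G4 P8 similar
  -> R2 @ bar 2 tick 0 v(1, 2): G4/B4 M3 -> F4/F4 P1 similar
  -> R4 @ bar 2 tick 0 v(0, 1): B3/F4 TT untreated
  -> R4 @ bar 2 tick 0 v(0, 2): B3/F4 TT untreated
  -> R7 @ bar 2 tick 0 v(2,): B4->F4 leap 6st
  -> R1 @ bar 3 tick 0 v(1, 2): F4/F4 P1 -> G4/G4 P1 similar
  -> R2 @ bar 3 tick 0 v(0, 1): B3/F4 TT -> C4/G4 P5 similar
  -> R2 @ bar 3 tick 0 v(0, 2): B3/F4 TT -> C4/G4 P5 similar
  -> R1 @ bar 4 tick 0 v(0, 2): C4/G4 P5 -> D4/A4 P5 similar
  -> R4 @ bar 4 tick 0 v(0, 1): D4/E4 M2 untreated
  -> R2 @ bar 5 tick 0 v(0, 2): D4/A4 P5 -> G3/G4 P8 similar
  -> R8 @ bar 5 tick 0 v(0, 2): penult P8 not 3rd/6th
  -> R2 @ bar 6 tick 0 v(0, 1): G3/E4 M6 -> A3/A4 P8 similar
  -> R6 @ bar 6 tick 3 v(0, 2): closes on m3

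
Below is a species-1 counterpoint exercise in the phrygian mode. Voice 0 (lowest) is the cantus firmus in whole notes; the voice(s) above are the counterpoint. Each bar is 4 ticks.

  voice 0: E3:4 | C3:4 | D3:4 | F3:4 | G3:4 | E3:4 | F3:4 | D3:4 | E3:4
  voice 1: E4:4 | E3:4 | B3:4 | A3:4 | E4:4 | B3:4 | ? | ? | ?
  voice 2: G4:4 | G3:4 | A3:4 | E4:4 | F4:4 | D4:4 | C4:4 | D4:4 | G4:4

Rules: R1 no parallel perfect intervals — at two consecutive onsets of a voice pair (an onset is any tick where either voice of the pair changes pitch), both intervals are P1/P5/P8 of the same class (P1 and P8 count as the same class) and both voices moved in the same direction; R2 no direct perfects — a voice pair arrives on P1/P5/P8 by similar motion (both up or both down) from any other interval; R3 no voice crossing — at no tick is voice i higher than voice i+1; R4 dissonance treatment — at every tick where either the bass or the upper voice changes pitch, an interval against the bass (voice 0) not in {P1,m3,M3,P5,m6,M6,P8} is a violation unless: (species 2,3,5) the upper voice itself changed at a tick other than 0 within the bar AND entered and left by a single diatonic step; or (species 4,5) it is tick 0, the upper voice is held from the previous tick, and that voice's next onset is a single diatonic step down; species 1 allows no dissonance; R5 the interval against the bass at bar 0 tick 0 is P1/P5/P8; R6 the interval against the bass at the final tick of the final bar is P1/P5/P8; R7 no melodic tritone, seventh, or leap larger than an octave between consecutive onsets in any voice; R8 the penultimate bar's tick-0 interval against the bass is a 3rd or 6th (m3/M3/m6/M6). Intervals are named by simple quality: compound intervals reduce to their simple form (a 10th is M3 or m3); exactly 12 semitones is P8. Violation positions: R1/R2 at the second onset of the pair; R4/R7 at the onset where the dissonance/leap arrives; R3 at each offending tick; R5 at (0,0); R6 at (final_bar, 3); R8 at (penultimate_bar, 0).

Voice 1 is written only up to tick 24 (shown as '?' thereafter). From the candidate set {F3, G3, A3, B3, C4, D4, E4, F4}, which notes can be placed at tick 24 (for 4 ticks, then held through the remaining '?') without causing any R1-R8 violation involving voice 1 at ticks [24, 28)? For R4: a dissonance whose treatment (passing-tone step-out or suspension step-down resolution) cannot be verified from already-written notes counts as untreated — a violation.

F3: violates R2,R7
G3: violates R4
A3: legal
B3: violates R4
C4: violates R1
D4: violates R3
E4: violates R3,R4
F4: violates R2,R3,R7

{A3}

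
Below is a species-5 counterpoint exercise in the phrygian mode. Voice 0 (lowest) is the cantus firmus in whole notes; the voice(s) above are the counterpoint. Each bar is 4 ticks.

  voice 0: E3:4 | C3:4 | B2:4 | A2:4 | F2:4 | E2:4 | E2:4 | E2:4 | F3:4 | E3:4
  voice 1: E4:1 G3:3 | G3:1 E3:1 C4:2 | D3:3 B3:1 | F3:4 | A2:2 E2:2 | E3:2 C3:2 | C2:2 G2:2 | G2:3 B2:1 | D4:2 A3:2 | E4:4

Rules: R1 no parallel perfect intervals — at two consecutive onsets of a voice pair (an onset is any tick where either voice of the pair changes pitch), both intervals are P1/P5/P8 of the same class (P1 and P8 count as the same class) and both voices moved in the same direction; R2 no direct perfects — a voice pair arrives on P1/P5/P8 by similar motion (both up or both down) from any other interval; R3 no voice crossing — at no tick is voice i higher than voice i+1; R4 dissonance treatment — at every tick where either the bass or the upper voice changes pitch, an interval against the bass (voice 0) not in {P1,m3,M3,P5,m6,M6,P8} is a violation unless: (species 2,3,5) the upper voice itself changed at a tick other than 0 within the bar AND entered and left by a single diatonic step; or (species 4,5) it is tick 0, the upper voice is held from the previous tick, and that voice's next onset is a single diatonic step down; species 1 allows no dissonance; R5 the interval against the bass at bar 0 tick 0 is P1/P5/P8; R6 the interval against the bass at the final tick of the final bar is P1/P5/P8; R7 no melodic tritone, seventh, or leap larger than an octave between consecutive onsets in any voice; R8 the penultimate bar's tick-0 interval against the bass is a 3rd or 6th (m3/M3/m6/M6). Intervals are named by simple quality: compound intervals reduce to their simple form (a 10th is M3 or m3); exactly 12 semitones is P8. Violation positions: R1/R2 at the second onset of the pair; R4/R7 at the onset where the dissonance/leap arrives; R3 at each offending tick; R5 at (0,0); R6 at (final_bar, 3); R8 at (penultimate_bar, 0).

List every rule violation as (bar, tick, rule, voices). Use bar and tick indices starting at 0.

bar 0: v0=E3 v1=E4 downbeat P8
bar 1: v0=C3 v1=G3 downbeat P5
bar 2: v0=B2 v1=D3 downbeat m3
bar 3: v0=A2 v1=F3 downbeat m6
bar 4: v0=F2 v1=A2 downbeat M3
bar 5: v0=E2 v1=E3 downbeat P8
bar 6: v0=E2 v1=C2 downbeat M3
bar 7: v0=E2 v1=G2 downbeat m3
bar 8: v0=F3 v1=D4 downbeat M6
bar 9: v0=E3 v1=E4 downbeat P8
  -> R7 @ bar 2 tick 0 v(1,): C4->D3 leap 10st
  -> R7 @ bar 3 tick 0 v(1,): B3->F3 leap 6st
  -> R3 @ bar 4 tick 2 v(0, 1): F2 above E2
  -> R4 @ bar 4 tick 2 v(0, 1): F2/E2 m2 untreated
  -> R3 @ bar 4 tick 3 v(0, 1): F2 above E2
  -> R3 @ bar 6 tick 0 v(0, 1): E2 above C2
  -> R3 @ bar 6 tick 1 v(0, 1): E2 above C2
  -> R7 @ bar 8 tick 0 v(0,): E2->F3 leap 13st
  -> R7 @ bar 8 tick 0 v(1,): B2->D4 leap 15st

(2, 0, R7, (1,))
(3, 0, R7, (1,))
(4, 2, R3, (0, 1))
(4, 2, R4, (0, 1))
(4, 3, R3, (0, 1))
(6, 0, R3, (0, 1))
(6, 1, R3, (0, 1))
(8, 0, R7, (0,))
(8, 0, R7, (1,))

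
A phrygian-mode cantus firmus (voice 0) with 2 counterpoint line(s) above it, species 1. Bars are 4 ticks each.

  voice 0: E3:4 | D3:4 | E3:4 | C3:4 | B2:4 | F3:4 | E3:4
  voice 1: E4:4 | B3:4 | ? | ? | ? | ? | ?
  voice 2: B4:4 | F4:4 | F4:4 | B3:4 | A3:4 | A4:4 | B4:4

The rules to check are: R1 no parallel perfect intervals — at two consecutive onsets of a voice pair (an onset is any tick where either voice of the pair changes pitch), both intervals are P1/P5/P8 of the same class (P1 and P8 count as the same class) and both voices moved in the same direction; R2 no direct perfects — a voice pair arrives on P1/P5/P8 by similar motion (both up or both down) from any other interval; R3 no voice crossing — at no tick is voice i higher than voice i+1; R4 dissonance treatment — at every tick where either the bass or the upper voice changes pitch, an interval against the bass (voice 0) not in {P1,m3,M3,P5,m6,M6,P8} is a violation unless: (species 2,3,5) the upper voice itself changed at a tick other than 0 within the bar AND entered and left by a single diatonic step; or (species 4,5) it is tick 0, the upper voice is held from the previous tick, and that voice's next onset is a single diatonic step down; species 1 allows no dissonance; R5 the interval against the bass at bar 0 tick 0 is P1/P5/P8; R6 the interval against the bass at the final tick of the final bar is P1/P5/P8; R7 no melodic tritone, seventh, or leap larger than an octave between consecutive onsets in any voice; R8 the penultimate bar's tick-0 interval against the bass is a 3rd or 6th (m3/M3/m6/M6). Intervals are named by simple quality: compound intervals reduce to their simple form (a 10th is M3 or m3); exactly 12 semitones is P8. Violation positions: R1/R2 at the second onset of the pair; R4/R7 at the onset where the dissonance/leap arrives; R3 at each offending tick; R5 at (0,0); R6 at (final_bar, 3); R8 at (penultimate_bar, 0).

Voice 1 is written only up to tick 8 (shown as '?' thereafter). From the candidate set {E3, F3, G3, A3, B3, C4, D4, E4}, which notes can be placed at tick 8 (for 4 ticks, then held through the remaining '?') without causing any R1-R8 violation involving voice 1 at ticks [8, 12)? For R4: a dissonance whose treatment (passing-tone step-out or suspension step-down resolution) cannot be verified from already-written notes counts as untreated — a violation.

{B3, C4, E3, G3}

E3: legal
F3: violates R4,R7
G3: legal
A3: violates R4
B3: legal
C4: legal
D4: violates R4
E4: violates R2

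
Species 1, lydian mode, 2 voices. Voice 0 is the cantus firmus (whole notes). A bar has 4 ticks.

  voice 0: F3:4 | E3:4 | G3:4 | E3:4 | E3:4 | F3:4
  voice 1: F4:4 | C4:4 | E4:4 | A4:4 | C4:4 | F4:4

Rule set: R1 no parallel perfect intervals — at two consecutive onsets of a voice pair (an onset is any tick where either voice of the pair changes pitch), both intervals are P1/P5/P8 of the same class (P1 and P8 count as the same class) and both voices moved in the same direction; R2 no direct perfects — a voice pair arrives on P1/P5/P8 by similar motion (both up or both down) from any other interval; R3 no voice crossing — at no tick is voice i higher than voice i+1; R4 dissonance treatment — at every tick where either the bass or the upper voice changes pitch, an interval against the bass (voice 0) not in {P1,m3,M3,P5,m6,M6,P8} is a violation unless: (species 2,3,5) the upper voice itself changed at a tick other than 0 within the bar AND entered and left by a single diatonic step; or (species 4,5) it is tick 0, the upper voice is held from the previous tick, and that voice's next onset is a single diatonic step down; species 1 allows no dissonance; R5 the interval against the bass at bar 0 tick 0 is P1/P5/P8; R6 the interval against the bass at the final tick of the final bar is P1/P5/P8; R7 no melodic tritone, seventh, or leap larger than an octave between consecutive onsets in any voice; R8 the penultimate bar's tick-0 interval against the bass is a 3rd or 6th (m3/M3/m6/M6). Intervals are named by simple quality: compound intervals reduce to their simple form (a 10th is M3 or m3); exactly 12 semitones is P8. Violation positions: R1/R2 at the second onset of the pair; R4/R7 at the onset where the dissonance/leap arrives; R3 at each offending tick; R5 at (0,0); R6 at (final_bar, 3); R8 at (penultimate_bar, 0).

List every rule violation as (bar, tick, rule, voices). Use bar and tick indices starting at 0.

(3, 0, R4, (0, 1))
(5, 0, R2, (0, 1))

bar 0: v0=F3 v1=F4 downbeat P8
bar 1: v0=E3 v1=C4 downbeat m6
bar 2: v0=G3 v1=E4 downbeat M6
bar 3: v0=E3 v1=A4 downbeat P4
bar 4: v0=E3 v1=C4 downbeat m6
bar 5: v0=F3 v1=F4 downbeat P8
  -> R4 @ bar 3 tick 0 v(0, 1): E3/A4 P4 untreated
  -> R2 @ bar 5 tick 0 v(0, 1): E3/C4 m6 -> F3/F4 P8 similar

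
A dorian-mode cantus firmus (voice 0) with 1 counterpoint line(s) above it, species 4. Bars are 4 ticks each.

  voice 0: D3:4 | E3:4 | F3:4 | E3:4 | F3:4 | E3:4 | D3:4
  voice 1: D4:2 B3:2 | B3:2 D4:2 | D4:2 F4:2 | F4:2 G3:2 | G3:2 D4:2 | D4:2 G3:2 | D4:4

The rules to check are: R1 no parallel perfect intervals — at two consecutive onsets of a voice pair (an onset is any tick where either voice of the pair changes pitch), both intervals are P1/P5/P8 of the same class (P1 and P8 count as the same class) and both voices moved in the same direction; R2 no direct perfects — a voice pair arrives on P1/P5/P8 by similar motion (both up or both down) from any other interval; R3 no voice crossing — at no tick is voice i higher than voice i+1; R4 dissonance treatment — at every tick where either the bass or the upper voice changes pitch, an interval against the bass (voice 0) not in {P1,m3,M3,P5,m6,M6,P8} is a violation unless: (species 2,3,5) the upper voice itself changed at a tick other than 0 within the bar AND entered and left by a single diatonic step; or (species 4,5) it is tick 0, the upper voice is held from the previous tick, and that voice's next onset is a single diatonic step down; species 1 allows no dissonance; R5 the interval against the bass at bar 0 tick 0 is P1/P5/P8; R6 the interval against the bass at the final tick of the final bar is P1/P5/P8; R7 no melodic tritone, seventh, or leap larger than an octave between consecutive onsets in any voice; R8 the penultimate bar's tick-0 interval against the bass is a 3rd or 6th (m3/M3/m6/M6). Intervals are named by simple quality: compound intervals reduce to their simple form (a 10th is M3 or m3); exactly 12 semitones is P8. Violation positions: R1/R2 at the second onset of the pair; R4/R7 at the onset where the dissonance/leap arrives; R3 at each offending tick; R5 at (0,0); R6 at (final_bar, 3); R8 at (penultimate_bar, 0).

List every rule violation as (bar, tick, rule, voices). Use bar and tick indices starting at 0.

bar 0: v0=D3 v1=D4 downbeat P8
bar 1: v0=E3 v1=B3 downbeat P5
bar 2: v0=F3 v1=D4 downbeat M6
bar 3: v0=E3 v1=F4 downbeat m2
bar 4: v0=F3 v1=G3 downbeat M2
bar 5: v0=E3 v1=D4 downbeat m7
bar 6: v0=D3 v1=D4 downbeat P8
  -> R4 @ bar 1 tick 2 v(0, 1): E3/D4 m7 untreated
  -> R4 @ bar 3 tick 0 v(0, 1): E3/F4 m2 untreated
  -> R7 @ bar 3 tick 2 v(1,): F4->G3 leap 10st
  -> R4 @ bar 4 tick 0 v(0, 1): F3/G3 M2 untreated
  -> R4 @ bar 5 tick 0 v(0, 1): E3/D4 m7 untreated
  -> R8 @ bar 5 tick 0 v(0, 1): penult m7 not 3rd/6th

(1, 2, R4, (0, 1))
(3, 0, R4, (0, 1))
(3, 2, R7, (1,))
(4, 0, R4, (0, 1))
(5, 0, R4, (0, 1))
(5, 0, R8, (0, 1))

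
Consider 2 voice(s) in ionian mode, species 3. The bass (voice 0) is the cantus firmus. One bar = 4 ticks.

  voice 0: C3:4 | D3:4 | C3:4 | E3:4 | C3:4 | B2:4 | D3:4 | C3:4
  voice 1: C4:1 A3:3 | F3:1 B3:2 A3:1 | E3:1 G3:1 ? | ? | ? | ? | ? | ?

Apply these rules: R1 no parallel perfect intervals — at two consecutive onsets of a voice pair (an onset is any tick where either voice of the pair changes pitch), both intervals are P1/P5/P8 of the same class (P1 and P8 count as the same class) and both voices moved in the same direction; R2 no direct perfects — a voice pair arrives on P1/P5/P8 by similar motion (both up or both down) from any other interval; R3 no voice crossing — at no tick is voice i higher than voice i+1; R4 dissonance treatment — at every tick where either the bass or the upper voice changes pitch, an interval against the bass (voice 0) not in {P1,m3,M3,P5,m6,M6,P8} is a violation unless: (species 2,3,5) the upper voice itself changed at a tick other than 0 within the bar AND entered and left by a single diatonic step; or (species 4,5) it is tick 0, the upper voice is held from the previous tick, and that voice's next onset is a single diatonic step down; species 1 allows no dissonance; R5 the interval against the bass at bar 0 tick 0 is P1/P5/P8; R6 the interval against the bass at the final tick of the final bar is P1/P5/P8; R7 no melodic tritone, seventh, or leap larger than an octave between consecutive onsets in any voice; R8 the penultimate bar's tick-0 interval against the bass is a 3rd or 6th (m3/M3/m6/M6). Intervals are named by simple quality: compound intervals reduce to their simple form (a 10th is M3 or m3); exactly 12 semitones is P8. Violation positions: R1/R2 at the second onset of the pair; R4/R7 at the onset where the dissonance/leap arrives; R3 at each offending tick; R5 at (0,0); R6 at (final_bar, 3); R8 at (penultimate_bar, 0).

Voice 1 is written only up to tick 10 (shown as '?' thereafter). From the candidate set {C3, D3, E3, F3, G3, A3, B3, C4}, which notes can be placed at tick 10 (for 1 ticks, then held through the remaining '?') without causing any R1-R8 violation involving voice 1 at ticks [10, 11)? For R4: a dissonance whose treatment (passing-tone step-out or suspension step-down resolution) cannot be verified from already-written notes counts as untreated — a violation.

{A3, C3, C4, E3, G3}

C3: legal
D3: violates R4
E3: legal
F3: violates R4
G3: legal
A3: legal
B3: violates R4
C4: legal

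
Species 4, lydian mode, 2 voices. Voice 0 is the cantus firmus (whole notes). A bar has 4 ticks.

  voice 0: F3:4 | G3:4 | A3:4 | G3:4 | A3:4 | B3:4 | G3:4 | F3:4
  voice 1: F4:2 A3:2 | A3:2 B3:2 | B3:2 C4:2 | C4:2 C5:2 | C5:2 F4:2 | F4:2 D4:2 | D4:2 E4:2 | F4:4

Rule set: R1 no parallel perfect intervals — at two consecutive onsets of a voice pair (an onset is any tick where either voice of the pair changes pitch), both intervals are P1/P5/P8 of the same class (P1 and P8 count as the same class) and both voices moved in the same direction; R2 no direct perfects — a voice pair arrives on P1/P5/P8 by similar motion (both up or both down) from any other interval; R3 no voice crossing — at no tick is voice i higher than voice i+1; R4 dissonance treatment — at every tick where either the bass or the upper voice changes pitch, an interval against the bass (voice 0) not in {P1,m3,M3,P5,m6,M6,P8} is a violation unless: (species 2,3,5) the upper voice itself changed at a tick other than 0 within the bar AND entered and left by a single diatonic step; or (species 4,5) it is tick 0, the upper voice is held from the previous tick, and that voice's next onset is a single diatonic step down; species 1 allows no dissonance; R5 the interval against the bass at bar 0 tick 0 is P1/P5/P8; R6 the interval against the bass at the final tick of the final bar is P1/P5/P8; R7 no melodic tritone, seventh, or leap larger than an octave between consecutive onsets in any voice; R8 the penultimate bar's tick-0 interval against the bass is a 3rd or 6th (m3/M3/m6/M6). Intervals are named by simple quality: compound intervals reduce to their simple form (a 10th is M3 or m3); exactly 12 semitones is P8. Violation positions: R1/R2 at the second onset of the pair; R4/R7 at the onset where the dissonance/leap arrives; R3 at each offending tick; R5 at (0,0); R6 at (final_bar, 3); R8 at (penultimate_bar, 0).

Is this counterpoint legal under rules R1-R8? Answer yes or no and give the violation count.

No (6 violations)

bar 0: v0=F3 v1=F4 (P8)
bar 1: v0=G3 v1=A3 (M2)
bar 2: v0=A3 v1=B3 (M2)
bar 3: v0=G3 v1=C4 (P4)
bar 4: v0=A3 v1=C5 (m3)
bar 5: v0=B3 v1=F4 (TT)
bar 6: v0=G3 v1=D4 (P5)
bar 7: v0=F3 v1=F4 (P8)
  R4 @ bar1.0: G3/A3 M2 untreated
  R4 @ bar2.0: A3/B3 M2 untreated
  R4 @ bar3.0: G3/C4 P4 untreated
  R4 @ bar3.2: G3/C5 P4 untreated
  R4 @ bar5.0: B3/F4 TT untreated
  R8 @ bar6.0: penult P5 not 3rd/6th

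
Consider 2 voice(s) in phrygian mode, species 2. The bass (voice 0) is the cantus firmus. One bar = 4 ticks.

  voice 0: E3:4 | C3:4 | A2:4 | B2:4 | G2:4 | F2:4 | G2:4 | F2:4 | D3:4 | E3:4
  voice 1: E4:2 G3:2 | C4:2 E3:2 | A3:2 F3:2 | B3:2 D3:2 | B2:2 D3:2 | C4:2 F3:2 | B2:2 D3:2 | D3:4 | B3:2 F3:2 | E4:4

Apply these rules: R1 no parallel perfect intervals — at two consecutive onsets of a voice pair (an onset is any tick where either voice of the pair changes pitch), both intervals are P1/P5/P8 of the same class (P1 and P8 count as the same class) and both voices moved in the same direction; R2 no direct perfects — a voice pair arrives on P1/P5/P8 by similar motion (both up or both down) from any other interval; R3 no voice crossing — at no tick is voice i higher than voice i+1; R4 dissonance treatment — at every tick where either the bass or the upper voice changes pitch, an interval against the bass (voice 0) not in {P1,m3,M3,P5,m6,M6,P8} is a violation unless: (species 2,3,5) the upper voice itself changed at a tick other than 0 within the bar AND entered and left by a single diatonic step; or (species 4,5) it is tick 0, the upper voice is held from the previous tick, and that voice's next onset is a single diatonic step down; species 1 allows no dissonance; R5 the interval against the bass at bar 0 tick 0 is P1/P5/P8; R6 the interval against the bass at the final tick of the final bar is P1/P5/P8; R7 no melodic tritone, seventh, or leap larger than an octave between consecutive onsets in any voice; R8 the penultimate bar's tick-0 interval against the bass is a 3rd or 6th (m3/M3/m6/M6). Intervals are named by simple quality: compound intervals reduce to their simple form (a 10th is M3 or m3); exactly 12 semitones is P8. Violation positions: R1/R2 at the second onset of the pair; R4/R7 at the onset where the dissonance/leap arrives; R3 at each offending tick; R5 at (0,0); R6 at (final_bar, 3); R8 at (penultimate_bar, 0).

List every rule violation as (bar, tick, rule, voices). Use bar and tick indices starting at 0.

bar 0: v0=E3 v1=E4 downbeat P8
bar 1: v0=C3 v1=C4 downbeat P8
bar 2: v0=A2 v1=A3 downbeat P8
bar 3: v0=B2 v1=B3 downbeat P8
bar 4: v0=G2 v1=B2 downbeat M3
bar 5: v0=F2 v1=C4 downbeat P5
bar 6: v0=G2 v1=B2 downbeat M3
bar 7: v0=F2 v1=D3 downbeat M6
bar 8: v0=D3 v1=B3 downbeat M6
bar 9: v0=E3 v1=E4 downbeat P8
  -> R2 @ bar 3 tick 0 v(0, 1): A2/F3 m6 -> B2/B3 P8 similar
  -> R7 @ bar 3 tick 0 v(1,): F3->B3 leap 6st
  -> R7 @ bar 5 tick 0 v(1,): D3->C4 leap 10st
  -> R7 @ bar 6 tick 0 v(1,): F3->B2 leap 6st
  -> R7 @ bar 8 tick 2 v(1,): B3->F3 leap 6st
  -> R2 @ bar 9 tick 0 v(0, 1): D3/F3 m3 -> E3/E4 P8 similar
  -> R7 @ bar 9 tick 0 v(1,): F3->E4 leap 11st

(3, 0, R2, (0, 1))
(3, 0, R7, (1,))
(5, 0, R7, (1,))
(6, 0, R7, (1,))
(8, 2, R7, (1,))
(9, 0, R2, (0, 1))
(9, 0, R7, (1,))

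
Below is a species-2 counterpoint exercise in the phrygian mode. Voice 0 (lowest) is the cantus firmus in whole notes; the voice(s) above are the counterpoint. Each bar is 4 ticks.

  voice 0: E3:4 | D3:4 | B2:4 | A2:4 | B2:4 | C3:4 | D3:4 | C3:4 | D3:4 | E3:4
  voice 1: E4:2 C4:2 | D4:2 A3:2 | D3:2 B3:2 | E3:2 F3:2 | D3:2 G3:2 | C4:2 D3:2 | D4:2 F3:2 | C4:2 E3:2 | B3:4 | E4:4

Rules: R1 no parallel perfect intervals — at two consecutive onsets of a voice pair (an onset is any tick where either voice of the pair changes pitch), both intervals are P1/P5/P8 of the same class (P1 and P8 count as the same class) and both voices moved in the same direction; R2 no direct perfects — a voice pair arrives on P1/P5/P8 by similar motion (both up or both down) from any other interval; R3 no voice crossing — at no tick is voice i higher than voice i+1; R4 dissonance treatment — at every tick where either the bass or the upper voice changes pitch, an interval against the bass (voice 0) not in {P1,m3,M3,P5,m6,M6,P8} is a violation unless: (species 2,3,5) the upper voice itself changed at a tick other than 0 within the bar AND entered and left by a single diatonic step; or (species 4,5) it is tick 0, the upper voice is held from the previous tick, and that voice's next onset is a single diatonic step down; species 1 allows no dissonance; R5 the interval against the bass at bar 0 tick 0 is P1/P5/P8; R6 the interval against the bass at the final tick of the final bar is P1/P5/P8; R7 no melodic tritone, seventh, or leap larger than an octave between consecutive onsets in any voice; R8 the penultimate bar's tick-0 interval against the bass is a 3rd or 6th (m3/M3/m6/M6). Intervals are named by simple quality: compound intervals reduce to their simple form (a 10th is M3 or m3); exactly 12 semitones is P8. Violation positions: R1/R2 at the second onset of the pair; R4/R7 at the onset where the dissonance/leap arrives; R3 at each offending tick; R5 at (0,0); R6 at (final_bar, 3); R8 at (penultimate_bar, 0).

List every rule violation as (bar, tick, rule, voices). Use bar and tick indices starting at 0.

bar 0: v0=E3 v1=E4 downbeat P8
bar 1: v0=D3 v1=D4 downbeat P8
bar 2: v0=B2 v1=D3 downbeat m3
bar 3: v0=A2 v1=E3 downbeat P5
bar 4: v0=B2 v1=D3 downbeat m3
bar 5: v0=C3 v1=C4 downbeat P8
bar 6: v0=D3 v1=D4 downbeat P8
bar 7: v0=C3 v1=C4 downbeat P8
bar 8: v0=D3 v1=B3 downbeat M6
bar 9: v0=E3 v1=E4 downbeat P8
  -> R2 @ bar 3 tick 0 v(0, 1): B2/B3 P8 -> A2/E3 P5 similar
  -> R2 @ bar 5 tick 0 v(0, 1): B2/G3 m6 -> C3/C4 P8 similar
  -> R4 @ bar 5 tick 2 v(0, 1): C3/D3 M2 untreated
  -> R7 @ bar 5 tick 2 v(1,): C4->D3 leap 10st
  -> R2 @ bar 6 tick 0 v(0, 1): C3/D3 M2 -> D3/D4 P8 similar
  -> R2 @ bar 9 tick 0 v(0, 1): D3/B3 M6 -> E3/E4 P8 similar

(3, 0, R2, (0, 1))
(5, 0, R2, (0, 1))
(5, 2, R4, (0, 1))
(5, 2, R7, (1,))
(6, 0, R2, (0, 1))
(9, 0, R2, (0, 1))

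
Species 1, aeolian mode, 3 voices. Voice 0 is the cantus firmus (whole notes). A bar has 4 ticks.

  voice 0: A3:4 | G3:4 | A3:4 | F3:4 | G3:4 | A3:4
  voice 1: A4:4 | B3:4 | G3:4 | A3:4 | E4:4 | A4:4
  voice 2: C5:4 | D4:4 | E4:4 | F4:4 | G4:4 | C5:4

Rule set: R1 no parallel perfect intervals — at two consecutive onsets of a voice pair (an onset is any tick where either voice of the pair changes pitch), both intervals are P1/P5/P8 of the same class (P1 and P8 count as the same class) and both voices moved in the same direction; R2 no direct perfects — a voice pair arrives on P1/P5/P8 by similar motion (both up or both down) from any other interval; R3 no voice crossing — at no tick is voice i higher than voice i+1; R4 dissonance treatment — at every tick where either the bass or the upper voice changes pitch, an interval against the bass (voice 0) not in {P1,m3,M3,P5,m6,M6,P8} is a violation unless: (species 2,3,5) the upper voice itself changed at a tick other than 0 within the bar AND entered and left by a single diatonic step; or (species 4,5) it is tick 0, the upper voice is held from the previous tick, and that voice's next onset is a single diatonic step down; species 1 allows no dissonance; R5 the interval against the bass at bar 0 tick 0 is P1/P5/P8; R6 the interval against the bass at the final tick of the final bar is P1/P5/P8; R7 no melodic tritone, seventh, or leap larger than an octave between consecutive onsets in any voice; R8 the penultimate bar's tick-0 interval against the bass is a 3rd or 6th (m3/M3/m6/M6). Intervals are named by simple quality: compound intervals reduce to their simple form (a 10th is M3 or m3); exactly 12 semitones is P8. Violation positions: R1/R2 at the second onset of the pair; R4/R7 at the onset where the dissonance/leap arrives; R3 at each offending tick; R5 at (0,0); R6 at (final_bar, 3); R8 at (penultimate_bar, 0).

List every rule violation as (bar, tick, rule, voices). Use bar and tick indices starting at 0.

(0, 0, R5, (0, 2))
(1, 0, R2, (0, 2))
(1, 0, R7, (1,))
(1, 0, R7, (2,))
(2, 0, R1, (0, 2))
(2, 0, R3, (0, 1))
(2, 0, R4, (0, 1))
(2, 1, R3, (0, 1))
(2, 2, R3, (0, 1))
(2, 3, R3, (0, 1))
(4, 0, R1, (0, 2))
(4, 0, R8, (0, 2))
(5, 0, R2, (0, 1))
(5, 3, R6, (0, 2))

bar 0: v0=A3 v1=A4 v2=C5 downbeat m3
bar 1: v0=G3 v1=B3 v2=D4 downbeat P5
bar 2: v0=A3 v1=G3 v2=E4 downbeat P5
bar 3: v0=F3 v1=A3 v2=F4 downbeat P8
bar 4: v0=G3 v1=E4 v2=G4 downbeat P8
bar 5: v0=A3 v1=A4 v2=C5 downbeat m3
  -> R5 @ bar 0 tick 0 v(0, 2): opens on m3
  -> R2 @ bar 1 tick 0 v(0, 2): A3/C5 m3 -> G3/D4 P5 similar
  -> R7 @ bar 1 tick 0 v(1,): A4->B3 leap 10st
  -> R7 @ bar 1 tick 0 v(2,): C5->D4 leap 10st
  -> R1 @ bar 2 tick 0 v(0, 2): G3/D4 P5 -> A3/E4 P5 similar
  -> R3 @ bar 2 tick 0 v(0, 1): A3 above G3
  -> R4 @ bar 2 tick 0 v(0, 1): A3/G3 M2 untreated
  -> R3 @ bar 2 tick 1 v(0, 1): A3 above G3
  -> R3 @ bar 2 tick 2 v(0, 1): A3 above G3
  -> R3 @ bar 2 tick 3 v(0, 1): A3 above G3
  -> R1 @ bar 4 tick 0 v(0, 2): F3/F4 P8 -> G3/G4 P8 similar
  -> R8 @ bar 4 tick 0 v(0, 2): penult P8 not 3rd/6th
  -> R2 @ bar 5 tick 0 v(0, 1): G3/E4 M6 -> A3/A4 P8 similar
  -> R6 @ bar 5 tick 3 v(0, 2): closes on m3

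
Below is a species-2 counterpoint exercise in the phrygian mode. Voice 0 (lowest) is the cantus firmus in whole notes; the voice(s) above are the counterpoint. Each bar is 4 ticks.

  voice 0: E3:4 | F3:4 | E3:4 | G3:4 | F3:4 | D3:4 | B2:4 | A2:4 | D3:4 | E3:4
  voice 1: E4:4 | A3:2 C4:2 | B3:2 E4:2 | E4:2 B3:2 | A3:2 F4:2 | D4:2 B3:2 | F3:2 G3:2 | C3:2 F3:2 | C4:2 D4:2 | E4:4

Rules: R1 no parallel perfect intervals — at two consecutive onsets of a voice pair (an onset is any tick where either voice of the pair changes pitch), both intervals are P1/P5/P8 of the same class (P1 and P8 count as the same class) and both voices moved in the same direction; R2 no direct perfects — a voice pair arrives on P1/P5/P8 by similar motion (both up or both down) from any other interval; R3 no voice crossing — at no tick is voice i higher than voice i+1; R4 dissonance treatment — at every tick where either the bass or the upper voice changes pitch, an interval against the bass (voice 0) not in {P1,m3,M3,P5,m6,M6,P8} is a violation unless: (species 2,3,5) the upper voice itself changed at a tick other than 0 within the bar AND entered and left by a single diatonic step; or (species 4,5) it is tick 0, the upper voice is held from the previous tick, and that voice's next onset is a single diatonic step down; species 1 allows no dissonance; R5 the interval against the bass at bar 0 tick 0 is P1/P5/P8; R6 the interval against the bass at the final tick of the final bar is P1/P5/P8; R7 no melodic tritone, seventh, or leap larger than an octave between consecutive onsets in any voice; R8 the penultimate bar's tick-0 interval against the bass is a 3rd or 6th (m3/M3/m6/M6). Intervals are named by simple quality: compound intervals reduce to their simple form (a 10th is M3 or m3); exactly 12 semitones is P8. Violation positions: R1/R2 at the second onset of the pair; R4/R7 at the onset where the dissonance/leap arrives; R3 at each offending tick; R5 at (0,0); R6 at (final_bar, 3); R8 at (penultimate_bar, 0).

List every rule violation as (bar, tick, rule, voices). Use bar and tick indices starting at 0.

(2, 0, R1, (0, 1))
(5, 0, R1, (0, 1))
(6, 0, R4, (0, 1))
(6, 0, R7, (1,))
(8, 0, R4, (0, 1))
(8, 0, R8, (0, 1))
(9, 0, R1, (0, 1))

bar 0: v0=E3 v1=E4 downbeat P8
bar 1: v0=F3 v1=A3 downbeat M3
bar 2: v0=E3 v1=B3 downbeat P5
bar 3: v0=G3 v1=E4 downbeat M6
bar 4: v0=F3 v1=A3 downbeat M3
bar 5: v0=D3 v1=D4 downbeat P8
bar 6: v0=B2 v1=F3 downbeat TT
bar 7: v0=A2 v1=C3 downbeat m3
bar 8: v0=D3 v1=C4 downbeat m7
bar 9: v0=E3 v1=E4 downbeat P8
  -> R1 @ bar 2 tick 0 v(0, 1): F3/C4 P5 -> E3/B3 P5 similar
  -> R1 @ bar 5 tick 0 v(0, 1): F3/F4 P8 -> D3/D4 P8 similar
  -> R4 @ bar 6 tick 0 v(0, 1): B2/F3 TT untreated
  -> R7 @ bar 6 tick 0 v(1,): B3->F3 leap 6st
  -> R4 @ bar 8 tick 0 v(0, 1): D3/C4 m7 untreated
  -> R8 @ bar 8 tick 0 v(0, 1): penult m7 not 3rd/6th
  -> R1 @ bar 9 tick 0 v(0, 1): D3/D4 P8 -> E3/E4 P8 similar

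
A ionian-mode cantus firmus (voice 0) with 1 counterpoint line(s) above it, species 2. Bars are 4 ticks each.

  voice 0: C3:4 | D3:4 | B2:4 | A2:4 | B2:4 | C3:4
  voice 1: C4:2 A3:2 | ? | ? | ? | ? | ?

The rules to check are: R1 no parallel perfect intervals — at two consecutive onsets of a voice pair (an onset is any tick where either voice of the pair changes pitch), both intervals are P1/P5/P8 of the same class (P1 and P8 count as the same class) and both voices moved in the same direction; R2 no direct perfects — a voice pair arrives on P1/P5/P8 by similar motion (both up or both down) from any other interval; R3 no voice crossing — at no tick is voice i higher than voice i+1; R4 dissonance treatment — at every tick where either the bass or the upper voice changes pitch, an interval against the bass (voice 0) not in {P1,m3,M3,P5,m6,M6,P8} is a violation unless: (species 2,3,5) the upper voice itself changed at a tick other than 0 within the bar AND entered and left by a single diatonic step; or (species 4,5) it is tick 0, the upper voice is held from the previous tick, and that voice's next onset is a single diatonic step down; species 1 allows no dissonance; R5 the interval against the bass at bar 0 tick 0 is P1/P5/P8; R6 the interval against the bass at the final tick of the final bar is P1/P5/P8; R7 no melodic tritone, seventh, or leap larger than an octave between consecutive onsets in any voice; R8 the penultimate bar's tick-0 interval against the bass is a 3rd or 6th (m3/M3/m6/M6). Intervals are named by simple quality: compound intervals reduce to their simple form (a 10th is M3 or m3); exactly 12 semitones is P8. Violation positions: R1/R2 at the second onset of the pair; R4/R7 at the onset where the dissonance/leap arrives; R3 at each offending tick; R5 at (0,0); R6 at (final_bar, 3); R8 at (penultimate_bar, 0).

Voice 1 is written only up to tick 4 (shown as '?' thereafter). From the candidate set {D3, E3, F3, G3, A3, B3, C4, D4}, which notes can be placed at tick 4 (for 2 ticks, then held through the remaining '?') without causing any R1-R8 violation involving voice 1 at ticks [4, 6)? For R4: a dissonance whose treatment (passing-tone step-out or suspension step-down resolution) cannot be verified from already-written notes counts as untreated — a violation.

{A3, B3, D3, F3}

D3: legal
E3: violates R4
F3: legal
G3: violates R4
A3: legal
B3: legal
C4: violates R4
D4: violates R2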